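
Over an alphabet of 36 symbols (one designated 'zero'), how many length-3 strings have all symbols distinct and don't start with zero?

The leading digit has 35 choices (anything but zero); the next has 35 (anything but the first), then 34, and so on, one fewer each time.
Total: 35 x 35 x 34.

Final answer: 41650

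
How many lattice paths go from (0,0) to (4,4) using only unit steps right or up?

Each path has 4 right steps and 4 up steps in some order (8 steps total).
Choose which 4 of the 8 steps are up: C(8,4).

Final answer: C(8,4) = 70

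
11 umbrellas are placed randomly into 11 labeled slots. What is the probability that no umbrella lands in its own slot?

Use the recurrence D(n) = (n-1)(D(n-1) + D(n-2)) with D(0)=1, D(1)=0.
Building up: D(2)=1, D(3)=2, D(4)=9, D(5)=44, D(6)=265, D(7)=1854, D(8)=14833, D(9)=133496, D(10)=1334961, D(11)=14684570.
Total arrangements: 11! = 39916800.
Probability = D(11)/11! = 1468457/3991680.

Final answer: D(11)/11! = 14684570/39916800 = 0.367879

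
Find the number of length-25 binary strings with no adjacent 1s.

Classify by the final bit: ...0 gives a(n-1) strings, ...01 gives a(n-2) strings. Thus a(n) = a(n-1) + a(n-2) with a(1)=2, a(2)=3.
Building up term by term: a(1)=2, a(2)=3, a(3)=5, a(4)=8, a(5)=13, a(6)=21, a(7)=34, a(8)=55, a(9)=89, a(10)=144, a(11)=233, a(12)=377, a(13)=610, a(14)=987, a(15)=1597, a(16)=2584, a(17)=4181, a(18)=6765, a(19)=10946, a(20)=17711, a(21)=28657, a(22)=46368, a(23)=75025, a(24)=121393, a(25)=196418.

Final answer: 196418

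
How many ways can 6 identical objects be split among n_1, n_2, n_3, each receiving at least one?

Substitute n'_i = n_i - 1 (so n'_i >= 0). Then sum n'_i = 6 - 3 = 3.
Stars and bars: C(3+3-1, 3-1) = C(5,2).

Final answer: C(5,2) = 10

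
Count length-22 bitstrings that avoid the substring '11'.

Classify by the final bit: ...0 gives a(n-1) strings, ...01 gives a(n-2) strings. Thus a(n) = a(n-1) + a(n-2) with a(1)=2, a(2)=3.
Computing successive values: a(1)=2, a(2)=3, a(3)=5, a(4)=8, a(5)=13, a(6)=21, a(7)=34, a(8)=55, a(9)=89, a(10)=144, a(11)=233, a(12)=377, a(13)=610, a(14)=987, a(15)=1597, a(16)=2584, a(17)=4181, a(18)=6765, a(19)=10946, a(20)=17711, a(21)=28657, a(22)=46368.

Final answer: 46368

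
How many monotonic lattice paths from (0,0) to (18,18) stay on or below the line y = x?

Total monotonic paths to (18,18): C(36,18) = 9075135300.
By the reflection principle, paths that go above the diagonal number C(36,19) = 8597496600.
Valid Dyck paths: 9075135300 - 8597496600.
(This is the Catalan number C_{18}.)

Final answer: C_{18} = 477638700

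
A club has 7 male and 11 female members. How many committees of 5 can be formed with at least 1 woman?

Sum over valid woman counts:
C(11,1)C(7,4) = 385
C(11,2)C(7,3) = 1925
C(11,3)C(7,2) = 3465
C(11,4)C(7,1) = 2310
C(11,5)C(7,0) = 462
Total: 385 + 1925 + 3465 + 2310 + 462.

Final answer: 8547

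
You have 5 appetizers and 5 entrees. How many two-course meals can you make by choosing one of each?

By the multiplication principle: 5 x 5.

Final answer: 25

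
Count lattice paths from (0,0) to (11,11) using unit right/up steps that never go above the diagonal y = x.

Total monotonic paths to (11,11): C(22,11) = 705432.
Paths that cross above y=x (reflection bijection): C(22,12) = 646646.
Valid Dyck paths: 705432 - 646646.
(These counts are the Catalan numbers.)

Final answer: C_{11} = 58786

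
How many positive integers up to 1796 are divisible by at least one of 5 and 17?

Multiples of 5: 359. Multiples of 17: 105. Of both (lcm=85): 21.
By inclusion-exclusion: 359 + 105 - 21.

Final answer: 443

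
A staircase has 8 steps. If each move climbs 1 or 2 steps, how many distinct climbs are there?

Let f(n) count the ways. The last step is size 1 or 2, so f(n) = f(n-1) + f(n-2) with f(1)=1, f(2)=2.
Building up term by term: f(1)=1, f(2)=2, f(3)=3, f(4)=5, f(5)=8, f(6)=13, f(7)=21, f(8)=34.

Final answer: 34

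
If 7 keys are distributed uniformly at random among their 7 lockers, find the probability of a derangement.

Derangements satisfy D(n) = (n-1)(D(n-1) + D(n-2)), starting from D(0)=1, D(1)=0.
Building up: D(2)=1, D(3)=2, D(4)=9, D(5)=44, D(6)=265, D(7)=1854.
Total arrangements: 7! = 5040.
Probability = D(7)/7! = 103/280.

Final answer: D(7)/7! = 1854/5040 = 0.367857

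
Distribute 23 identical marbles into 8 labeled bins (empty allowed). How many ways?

Stars and bars: C(n+k-1, k-1) = C(30,7).

Final answer: C(30,7) = 2035800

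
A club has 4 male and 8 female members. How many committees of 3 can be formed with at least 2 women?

Sum over valid woman counts:
C(8,2)C(4,1) = 112
C(8,3)C(4,0) = 56
Total: 112 + 56.

Final answer: 168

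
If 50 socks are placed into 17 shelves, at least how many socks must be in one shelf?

By the pigeonhole principle: ceiling(50/17).

Final answer: 3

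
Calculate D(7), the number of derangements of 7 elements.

Use the recurrence D(n) = (n-1)(D(n-1) + D(n-2)) with D(0)=1, D(1)=0.
D(2) = 1 x (0 + 1) = 1
D(3) = 2 x (1 + 0) = 2
D(4) = 3 x (2 + 1) = 9
D(5) = 4 x (9 + 2) = 44
D(6) = 5 x (44 + 9) = 265
D(7) = 6 x (D(6) + D(5)) = 6 x (265 + 44)

Final answer: D(7) = 1854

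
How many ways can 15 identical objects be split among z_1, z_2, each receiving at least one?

Substitute z'_i = z_i - 1 (so z'_i >= 0). Then sum z'_i = 15 - 2 = 13.
Stars and bars: C(13+2-1, 2-1) = C(14,1).

Final answer: C(14,1) = 14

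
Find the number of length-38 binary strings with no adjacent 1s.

Let a(n) count valid strings. If the last bit is 0 the prefix is any valid string of length n-1; if it is 1 the string must end in 01 with a valid prefix of length n-2. So a(n) = a(n-1) + a(n-2), a(1)=2, a(2)=3.
Computing successive values: a(1)=2, a(2)=3, a(3)=5, a(4)=8, a(5)=13, a(6)=21, a(7)=34, a(8)=55, a(9)=89, a(10)=144, a(11)=233, a(12)=377, a(13)=610, a(14)=987, a(15)=1597, a(16)=2584, a(17)=4181, a(18)=6765, a(19)=10946, a(20)=17711, a(21)=28657, a(22)=46368, a(23)=75025, a(24)=121393, a(25)=196418, a(26)=317811, a(27)=514229, a(28)=832040, a(29)=1346269, a(30)=2178309, a(31)=3524578, a(32)=5702887, a(33)=9227465, a(34)=14930352, a(35)=24157817, a(36)=39088169, a(37)=63245986, a(38)=102334155.

Final answer: 102334155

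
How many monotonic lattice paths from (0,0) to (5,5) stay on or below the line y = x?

Total monotonic paths to (5,5): C(10,5) = 252.
By the reflection principle, paths that go above the diagonal number C(10,6) = 210.
Valid Dyck paths: 252 - 210.
(Check: C(10,5) - C(10,6) = C(10,5)/6, the Catalan number C_{5}.)

Final answer: C_{5} = 42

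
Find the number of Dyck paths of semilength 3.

Total monotonic paths to (3,3): C(6,3) = 20.
By the reflection principle, paths that go above the diagonal number C(6,4) = 15.
Valid Dyck paths: 20 - 15.
(Check: C(6,3) - C(6,4) = C(6,3)/4, the Catalan number C_{3}.)

Final answer: C_{3} = 5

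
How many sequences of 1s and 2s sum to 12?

Condition on the final move: it is a 1-step (f(n-1) ways to get there) or a 2-step (f(n-2) ways), so f(n) = f(n-1) + f(n-2), with f(1)=1, f(2)=2.
Building up term by term: f(1)=1, f(2)=2, f(3)=3, f(4)=5, f(5)=8, f(6)=13, f(7)=21, f(8)=34, f(9)=55, f(10)=89, f(11)=144, f(12)=233.

Final answer: 233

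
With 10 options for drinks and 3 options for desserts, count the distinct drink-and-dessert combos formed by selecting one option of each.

By the multiplication principle: 10 x 3.

Final answer: 30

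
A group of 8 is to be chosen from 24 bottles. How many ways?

C(24,8) = 24!/(8! x (24-8)!).

Final answer: C(24,8) = 735471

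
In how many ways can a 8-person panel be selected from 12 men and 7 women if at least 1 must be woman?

Sum over valid woman counts:
C(7,1)C(12,7) = 5544
C(7,2)C(12,6) = 19404
C(7,3)C(12,5) = 27720
C(7,4)C(12,4) = 17325
C(7,5)C(12,3) = 4620
C(7,6)C(12,2) = 462
C(7,7)C(12,1) = 12
Total: 5544 + 19404 + 27720 + 17325 + 4620 + 462 + 12.

Final answer: 75087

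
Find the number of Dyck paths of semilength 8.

Total monotonic paths to (8,8): C(16,8) = 12870.
Reflecting each bad path at its first crossing gives a bijection with paths to (7,9): C(16,9) = 11440.
Valid Dyck paths: 12870 - 11440.
(These counts are the Catalan numbers.)

Final answer: C_{8} = 1430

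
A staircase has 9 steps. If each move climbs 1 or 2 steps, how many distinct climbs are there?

Condition on the final move: it is a 1-step (f(n-1) ways to get there) or a 2-step (f(n-2) ways), so f(n) = f(n-1) + f(n-2), with f(1)=1, f(2)=2.
Iterating the recurrence: f(1)=1, f(2)=2, f(3)=3, f(4)=5, f(5)=8, f(6)=13, f(7)=21, f(8)=34, f(9)=55.

Final answer: 55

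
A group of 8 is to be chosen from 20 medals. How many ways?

C(20,8) = 20!/(8! x 12!).

Final answer: \binom{20}{8} = 125970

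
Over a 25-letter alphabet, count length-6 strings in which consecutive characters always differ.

First character: 25 choices. Each subsequent: 24 choices (must differ from the previous one).
Total: 25 x 24^5.

Final answer: 25 x 24^{5} = 199065600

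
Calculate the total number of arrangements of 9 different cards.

The number of ways to arrange 9 distinct objects is 9!.

Final answer: 9! = 362880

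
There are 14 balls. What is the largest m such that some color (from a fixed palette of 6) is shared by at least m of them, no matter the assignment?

There are 6 possible values for color (from a fixed palette of 6). With 14 balls and 6 categories, by pigeonhole: ceiling(14/6).

Final answer: 3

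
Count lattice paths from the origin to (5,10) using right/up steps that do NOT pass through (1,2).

Total paths to (5,10): C(15,10) = 3003.
Paths through (1,2): C(3,2) x C(12,8) = 1485.
Avoiding (1,2): 3003 - 1485.

Final answer: 1518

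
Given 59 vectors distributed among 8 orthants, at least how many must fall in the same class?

By pigeonhole with 59 objects and 8 categories: ceiling(59/8).

Final answer: 8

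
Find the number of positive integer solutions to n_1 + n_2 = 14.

Substitute n'_i = n_i - 1 (so n'_i >= 0). Then sum n'_i = 14 - 2 = 12.
Stars and bars: C(12+2-1, 2-1) = C(13,1).

Final answer: C(13,1) = 13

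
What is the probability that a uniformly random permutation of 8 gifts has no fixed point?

Use the recurrence D(n) = (n-1)(D(n-1) + D(n-2)) with D(0)=1, D(1)=0.
Building up: D(2)=1, D(3)=2, D(4)=9, D(5)=44, D(6)=265, D(7)=1854, D(8)=14833.
Total arrangements: 8! = 40320.
Probability = D(8)/8! = 2119/5760.

Final answer: D(8)/8! = 14833/40320 = 0.367882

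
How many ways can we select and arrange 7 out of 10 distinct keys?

P(10,7) = 10!/(10-7)! = 10!/3!.

Final answer: P(10,7) = 604800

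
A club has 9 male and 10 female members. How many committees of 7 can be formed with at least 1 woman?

Sum over valid woman counts:
C(10,1)C(9,6) = 840
C(10,2)C(9,5) = 5670
C(10,3)C(9,4) = 15120
C(10,4)C(9,3) = 17640
C(10,5)C(9,2) = 9072
C(10,6)C(9,1) = 1890
C(10,7)C(9,0) = 120
Total: 840 + 5670 + 15120 + 17640 + 9072 + 1890 + 120.

Final answer: 50352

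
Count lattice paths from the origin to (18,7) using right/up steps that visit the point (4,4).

Paths (0,0)->(4,4): C(8,4) = 70.
Paths (4,4)->(18,7): C(17,3) = 680.
By multiplication principle: 70 x 680.

Final answer: 47600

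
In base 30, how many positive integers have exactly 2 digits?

Leading digit: 29 options (nonzero). Other 1 digit(s): 30 options each.
Total: 29 x 30^1.

Final answer: 870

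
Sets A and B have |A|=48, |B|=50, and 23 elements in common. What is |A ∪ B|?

|A union B| = |A| + |B| - |A intersect B| = 48 + 50 - 23.

Final answer: 75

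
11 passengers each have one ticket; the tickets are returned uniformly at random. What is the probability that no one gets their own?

Use the recurrence D(n) = (n-1)(D(n-1) + D(n-2)) with D(0)=1, D(1)=0.
Building up: D(2)=1, D(3)=2, D(4)=9, D(5)=44, D(6)=265, D(7)=1854, D(8)=14833, D(9)=133496, D(10)=1334961, D(11)=14684570.
Total arrangements: 11! = 39916800.
Probability = D(11)/11! = 1468457/3991680.

Final answer: D(11)/11! = 14684570/39916800 = 0.367879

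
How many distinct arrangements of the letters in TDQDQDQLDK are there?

Letters (D:4, K:1, L:1, Q:3, T:1). Total letters: 10.
Permutations = 10!/(4! x 3!).

Final answer: 25200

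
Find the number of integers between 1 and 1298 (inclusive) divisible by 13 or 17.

Multiples of 13: 99. Multiples of 17: 76. Of both (lcm=221): 5.
By inclusion-exclusion: 99 + 76 - 5.

Final answer: 170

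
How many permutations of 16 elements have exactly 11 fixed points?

Choose which 11 elements are fixed: C(16,11) = 4368.
Derange the remaining 5 using D(j) = (j-1)(D(j-1) + D(j-2)), D(0)=1, D(1)=0: D(2)=1, D(3)=2, D(4)=9, D(5)=44.
Total: 4368 x 44.

Final answer: C(16,11) D(5) = 192192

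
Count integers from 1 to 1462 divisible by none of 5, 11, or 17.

|div by 5|=292, |div by 11|=132, |div by 17|=86.
|div by 5&11|=26, |div by 5&17|=17, |div by 11&17|=7, |div by all|=1.
By inclusion-exclusion, divisible by at least one: 292+132+86-26-17-7+1 = 461.
Not divisible by any: 1462 - 461.

Final answer: 1001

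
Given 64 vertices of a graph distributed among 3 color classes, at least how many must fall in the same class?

By pigeonhole with 64 objects and 3 categories: ceiling(64/3).

Final answer: 22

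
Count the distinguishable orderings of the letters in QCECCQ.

Letters (C:3, E:1, Q:2). Total letters: 6.
Permutations = 6!/(3! x 2!).

Final answer: 60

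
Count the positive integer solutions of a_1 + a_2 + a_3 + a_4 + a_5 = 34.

Substitute a'_i = a_i - 1 (so a'_i >= 0). Then sum a'_i = 34 - 5 = 29.
Stars and bars: C(29+5-1, 5-1) = C(33,4).

Final answer: C(33,4) = 40920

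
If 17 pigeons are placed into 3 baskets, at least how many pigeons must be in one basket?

By the pigeonhole principle: ceiling(17/3).

Final answer: 6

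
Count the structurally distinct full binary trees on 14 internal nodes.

The structures are counted by the Catalan number C_n. Here n = 14.
C_n = (2n)!/(n!(n+1)!), so C_{14} = 28!/(14! x 15!) = C(28,14)/15 = 40116600/15.

Final answer: C_{14} = 2674440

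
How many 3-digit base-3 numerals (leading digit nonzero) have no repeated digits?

The leading digit has 2 choices (anything but zero); the next has 2 (anything but the first), then 1, and so on, one fewer each time.
Total: 2 x 2 x 1.

Final answer: 4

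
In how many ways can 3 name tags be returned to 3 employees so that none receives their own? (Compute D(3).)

Derangements satisfy D(n) = (n-1)(D(n-1) + D(n-2)), starting from D(0)=1, D(1)=0.
D(2) = 1 x (0 + 1) = 1
D(3) = 2 x (D(2) + D(1)) = 2 x (1 + 0)

Final answer: D(3) = 2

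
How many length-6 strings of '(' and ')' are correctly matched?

This is a standard Catalan-number count: the answer is C_n. Here n = 3 (pairs).
C_n = C(2n,n) - C(2n,n+1), so C_{3} = C(6,3) - C(6,4) = 20 - 15.

Final answer: C_{3} = 5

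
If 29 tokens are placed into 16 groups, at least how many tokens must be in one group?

By the pigeonhole principle: ceiling(29/16).

Final answer: 2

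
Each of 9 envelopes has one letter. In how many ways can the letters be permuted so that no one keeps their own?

Use the recurrence D(n) = (n-1)(D(n-1) + D(n-2)) with D(0)=1, D(1)=0.
D(2) = 1 x (0 + 1) = 1
D(3) = 2 x (1 + 0) = 2
D(4) = 3 x (2 + 1) = 9
D(5) = 4 x (9 + 2) = 44
D(6) = 5 x (44 + 9) = 265
D(7) = 6 x (265 + 44) = 1854
D(8) = 7 x (1854 + 265) = 14833
D(9) = 8 x (D(8) + D(7)) = 8 x (14833 + 1854)

Final answer: D(9) = 133496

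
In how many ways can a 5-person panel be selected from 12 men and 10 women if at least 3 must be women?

Sum over valid woman counts:
C(10,3)C(12,2) = 7920
C(10,4)C(12,1) = 2520
C(10,5)C(12,0) = 252
Total: 7920 + 2520 + 252.

Final answer: 10692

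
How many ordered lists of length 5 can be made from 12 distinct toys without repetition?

P(12,5) = 12!/(12-5)! = 12!/7!.

Final answer: P(12,5) = 95040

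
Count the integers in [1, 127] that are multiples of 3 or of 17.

Multiples of 3: 42. Multiples of 17: 7. Of both (lcm=51): 2.
By inclusion-exclusion: 42 + 7 - 2.

Final answer: 47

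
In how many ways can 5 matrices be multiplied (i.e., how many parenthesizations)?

This is a standard Catalan-number count: the answer is C_n. Here n = 5 - 1 = 4.
C_n = C(2n,n) - C(2n,n+1), so C_{4} = C(8,4) - C(8,5) = 70 - 56.

Final answer: C_{4} = 14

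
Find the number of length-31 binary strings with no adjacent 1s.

Classify by the final bit: ...0 gives a(n-1) strings, ...01 gives a(n-2) strings. Thus a(n) = a(n-1) + a(n-2) with a(1)=2, a(2)=3.
Computing successive values: a(1)=2, a(2)=3, a(3)=5, a(4)=8, a(5)=13, a(6)=21, a(7)=34, a(8)=55, a(9)=89, a(10)=144, a(11)=233, a(12)=377, a(13)=610, a(14)=987, a(15)=1597, a(16)=2584, a(17)=4181, a(18)=6765, a(19)=10946, a(20)=17711, a(21)=28657, a(22)=46368, a(23)=75025, a(24)=121393, a(25)=196418, a(26)=317811, a(27)=514229, a(28)=832040, a(29)=1346269, a(30)=2178309, a(31)=3524578.

Final answer: 3524578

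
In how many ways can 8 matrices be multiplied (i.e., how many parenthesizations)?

This is counted by the nth Catalan number C_n. Here n = 8 - 1 = 7.
C_n = (2n)!/(n!(n+1)!), so C_{7} = 14!/(7! x 8!) = C(14,7)/8 = 3432/8.

Final answer: C_{7} = 429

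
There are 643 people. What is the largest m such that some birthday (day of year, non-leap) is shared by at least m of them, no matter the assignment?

There are 365 possible values for birthday (day of year, non-leap). With 643 people and 365 categories, by pigeonhole: ceiling(643/365).

Final answer: 2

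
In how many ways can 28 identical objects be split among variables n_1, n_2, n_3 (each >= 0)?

Stars and bars with 28 stars and 2 bars:
C(28+3-1, 3-1) = C(30,2).

Final answer: C(30,2) = 435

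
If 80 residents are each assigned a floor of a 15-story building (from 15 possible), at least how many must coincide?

There are 15 possible values for floor of a 15-story building. With 80 residents and 15 categories, by pigeonhole: ceiling(80/15).

Final answer: 6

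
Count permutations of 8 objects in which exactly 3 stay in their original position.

Choose which 3 elements are fixed: C(8,3) = 56.
Derange the remaining 5 using D(j) = (j-1)(D(j-1) + D(j-2)), D(0)=1, D(1)=0: D(2)=1, D(3)=2, D(4)=9, D(5)=44.
Total: 56 x 44.

Final answer: C(8,3) D(5) = 2464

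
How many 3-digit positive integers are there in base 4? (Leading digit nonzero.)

Leading digit: 3 options (nonzero). Other 2 digit(s): 4 options each.
Total: 3 x 4^2.

Final answer: 48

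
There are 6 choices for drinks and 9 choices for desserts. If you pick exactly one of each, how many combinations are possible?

By the multiplication principle: 6 x 9.

Final answer: 54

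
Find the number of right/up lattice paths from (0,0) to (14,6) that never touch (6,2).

Total paths to (14,6): C(20,6) = 38760.
Paths through (6,2): C(8,2) x C(12,4) = 13860.
Avoiding (6,2): 38760 - 13860.

Final answer: 24900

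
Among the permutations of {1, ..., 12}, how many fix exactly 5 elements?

Choose which 5 elements are fixed: C(12,5) = 792.
Derange the remaining 7 using D(j) = (j-1)(D(j-1) + D(j-2)), D(0)=1, D(1)=0: D(2)=1, D(3)=2, D(4)=9, D(5)=44, D(6)=265, D(7)=1854.
Total: 792 x 1854.

Final answer: C(12,5) D(7) = 1468368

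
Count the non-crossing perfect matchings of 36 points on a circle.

This is a standard Catalan-number count: the answer is C_n. Here n = 36/2 = 18.
Using C_0 = 1 and C_(k+1) = C_k x 2(2k+1)/(k+2), build up term by term: C_1=1, C_2=2, C_3=5, C_4=14, C_5=42, C_6=132, C_7=429, C_8=1430, C_9=4862, C_10=16796, C_11=58786, C_12=208012, C_13=742900, C_14=2674440, C_15=9694845, C_16=35357670, C_17=129644790, C_18=477638700.

Final answer: C_{18} = 477638700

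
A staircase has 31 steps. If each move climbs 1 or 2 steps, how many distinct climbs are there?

Let f(n) count the ways. The last step is size 1 or 2, so f(n) = f(n-1) + f(n-2) with f(1)=1, f(2)=2.
Iterating the recurrence: f(1)=1, f(2)=2, f(3)=3, f(4)=5, f(5)=8, f(6)=13, f(7)=21, f(8)=34, f(9)=55, f(10)=89, f(11)=144, f(12)=233, f(13)=377, f(14)=610, f(15)=987, f(16)=1597, f(17)=2584, f(18)=4181, f(19)=6765, f(20)=10946, f(21)=17711, f(22)=28657, f(23)=46368, f(24)=75025, f(25)=121393, f(26)=196418, f(27)=317811, f(28)=514229, f(29)=832040, f(30)=1346269, f(31)=2178309.

Final answer: 2178309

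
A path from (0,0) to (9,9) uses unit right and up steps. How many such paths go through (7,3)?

Paths (0,0)->(7,3): C(10,3) = 120.
Paths (7,3)->(9,9): C(8,6) = 28.
By multiplication principle: 120 x 28.

Final answer: 3360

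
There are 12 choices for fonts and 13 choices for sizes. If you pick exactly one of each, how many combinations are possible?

By the multiplication principle: 12 x 13.

Final answer: 156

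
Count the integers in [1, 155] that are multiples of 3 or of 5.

Multiples of 3: 51. Multiples of 5: 31. Of both (lcm=15): 10.
By inclusion-exclusion: 51 + 31 - 10.

Final answer: 72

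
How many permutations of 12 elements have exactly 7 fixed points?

Choose which 7 elements are fixed: C(12,7) = 792.
Derange the remaining 5 using D(j) = (j-1)(D(j-1) + D(j-2)), D(0)=1, D(1)=0: D(2)=1, D(3)=2, D(4)=9, D(5)=44.
Total: 792 x 44.

Final answer: C(12,7) D(5) = 34848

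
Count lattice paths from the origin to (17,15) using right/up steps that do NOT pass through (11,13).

Total paths to (17,15): C(32,15) = 565722720.
Paths through (11,13): C(24,13) x C(8,2) = 69892032.
Avoiding (11,13): 565722720 - 69892032.

Final answer: 495830688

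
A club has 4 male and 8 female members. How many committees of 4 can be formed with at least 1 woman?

Sum over valid woman counts:
C(8,1)C(4,3) = 32
C(8,2)C(4,2) = 168
C(8,3)C(4,1) = 224
C(8,4)C(4,0) = 70
Total: 32 + 168 + 224 + 70.

Final answer: 494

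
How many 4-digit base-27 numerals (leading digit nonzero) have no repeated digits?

The leading digit has 26 choices (anything but zero); the next has 26 (anything but the first), then 25, and so on, one fewer each time.
Total: 26 x 26 x 25 x 24.

Final answer: 405600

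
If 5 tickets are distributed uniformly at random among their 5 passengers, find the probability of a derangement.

Use the recurrence D(n) = (n-1)(D(n-1) + D(n-2)) with D(0)=1, D(1)=0.
Building up: D(2)=1, D(3)=2, D(4)=9, D(5)=44.
Total arrangements: 5! = 120.
Probability = D(5)/5! = 11/30.

Final answer: D(5)/5! = 44/120 = 0.366667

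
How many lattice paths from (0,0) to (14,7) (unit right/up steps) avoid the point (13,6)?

Total paths to (14,7): C(21,7) = 116280.
Paths through (13,6): C(19,6) x C(2,1) = 54264.
Avoiding (13,6): 116280 - 54264.

Final answer: 62016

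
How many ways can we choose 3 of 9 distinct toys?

C(9,3) = 9!/(3! x 6!).

Final answer: \binom{9}{3} = 84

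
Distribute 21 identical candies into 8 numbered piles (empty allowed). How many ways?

Stars and bars: C(n+k-1, k-1) = C(28,7).

Final answer: C(28,7) = 1184040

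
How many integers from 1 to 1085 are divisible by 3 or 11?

Multiples of 3: 361. Multiples of 11: 98. Of both (lcm=33): 32.
By inclusion-exclusion: 361 + 98 - 32.

Final answer: 427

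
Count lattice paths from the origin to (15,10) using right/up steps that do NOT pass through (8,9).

Total paths to (15,10): C(25,10) = 3268760.
Paths through (8,9): C(17,9) x C(8,1) = 194480.
Avoiding (8,9): 3268760 - 194480.

Final answer: 3074280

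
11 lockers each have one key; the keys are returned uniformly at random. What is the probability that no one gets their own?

D(n) = (n-1)(D(n-1) + D(n-2)), D(0)=1, D(1)=0.
Building up: D(2)=1, D(3)=2, D(4)=9, D(5)=44, D(6)=265, D(7)=1854, D(8)=14833, D(9)=133496, D(10)=1334961, D(11)=14684570.
Total arrangements: 11! = 39916800.
Probability = D(11)/11! = 1468457/3991680.

Final answer: D(11)/11! = 14684570/39916800 = 0.367879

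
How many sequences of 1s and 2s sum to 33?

Let f(n) count the ways. The last step is size 1 or 2, so f(n) = f(n-1) + f(n-2) with f(1)=1, f(2)=2.
Computing successive values: f(1)=1, f(2)=2, f(3)=3, f(4)=5, f(5)=8, f(6)=13, f(7)=21, f(8)=34, f(9)=55, f(10)=89, f(11)=144, f(12)=233, f(13)=377, f(14)=610, f(15)=987, f(16)=1597, f(17)=2584, f(18)=4181, f(19)=6765, f(20)=10946, f(21)=17711, f(22)=28657, f(23)=46368, f(24)=75025, f(25)=121393, f(26)=196418, f(27)=317811, f(28)=514229, f(29)=832040, f(30)=1346269, f(31)=2178309, f(32)=3524578, f(33)=5702887.

Final answer: 5702887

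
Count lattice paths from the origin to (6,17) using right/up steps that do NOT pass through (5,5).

Total paths to (6,17): C(23,17) = 100947.
Paths through (5,5): C(10,5) x C(13,12) = 3276.
Avoiding (5,5): 100947 - 3276.

Final answer: 97671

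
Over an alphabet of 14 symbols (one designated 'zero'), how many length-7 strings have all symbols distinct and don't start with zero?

The leading digit has 13 choices (anything but zero); the next has 13 (anything but the first), then 12, and so on, one fewer each time.
Total: 13 x 13 x 12 x 11 x 10 x 9 x 8.

Final answer: 16061760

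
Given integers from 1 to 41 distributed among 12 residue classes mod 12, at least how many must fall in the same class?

By pigeonhole with 41 objects and 12 categories: ceiling(41/12).

Final answer: 4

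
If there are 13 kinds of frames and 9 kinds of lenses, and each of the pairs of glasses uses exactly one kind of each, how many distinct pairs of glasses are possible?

By the multiplication principle: 13 x 9.

Final answer: 117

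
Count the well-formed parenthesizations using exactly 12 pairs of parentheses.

The structures are counted by the Catalan number C_n. Here n = 12 (pairs).
C_n = C(2n,n)/(n+1), so C_{12} = C(24,12)/13 = 2704156/13.

Final answer: C_{12} = 208012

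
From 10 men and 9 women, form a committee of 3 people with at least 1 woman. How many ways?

Sum over valid woman counts:
C(9,1)C(10,2) = 405
C(9,2)C(10,1) = 360
C(9,3)C(10,0) = 84
Total: 405 + 360 + 84.

Final answer: 849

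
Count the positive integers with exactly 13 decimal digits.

These are the integers in [10^12, 10^13), so the count is 10^13 - 10^12 = 9 x 10^12.

Final answer: 9000000000000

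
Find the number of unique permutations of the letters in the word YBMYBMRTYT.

Letters (B:2, M:2, R:1, T:2, Y:3). Total letters: 10.
Permutations = 10!/(3! x 2! x 2! x 2!).

Final answer: 75600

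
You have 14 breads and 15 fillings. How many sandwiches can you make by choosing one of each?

By the multiplication principle: 14 x 15.

Final answer: 210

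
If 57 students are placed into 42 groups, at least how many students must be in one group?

By the pigeonhole principle: ceiling(57/42).

Final answer: 2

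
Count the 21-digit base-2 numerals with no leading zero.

In base 2, the leading digit has 1 choices (1..1); each of the remaining 20 digits has 2 choices.
Total: 1 x 2^20.

Final answer: 1048576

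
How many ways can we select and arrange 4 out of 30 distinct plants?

P(30,4) = 30!/(30-4)! = 30!/26!.

Final answer: P(30,4) = 657720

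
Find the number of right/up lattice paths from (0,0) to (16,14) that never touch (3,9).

Total paths to (16,14): C(30,14) = 145422675.
Paths through (3,9): C(12,9) x C(18,5) = 1884960.
Avoiding (3,9): 145422675 - 1884960.

Final answer: 143537715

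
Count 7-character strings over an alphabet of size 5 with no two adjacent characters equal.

First character: 5 choices. Each subsequent: 4 choices (must differ from the previous one).
Total: 5 x 4^6.

Final answer: 5 x 4^{6} = 20480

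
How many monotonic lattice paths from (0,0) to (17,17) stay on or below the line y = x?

Total monotonic paths to (17,17): C(34,17) = 2333606220.
By the reflection principle, paths that go above the diagonal number C(34,18) = 2203961430.
Valid Dyck paths: 2333606220 - 2203961430.
(Check: C(34,17) - C(34,18) = C(34,17)/18, the Catalan number C_{17}.)

Final answer: C_{17} = 129644790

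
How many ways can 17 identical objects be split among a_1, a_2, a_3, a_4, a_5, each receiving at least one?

Substitute a'_i = a_i - 1 (so a'_i >= 0). Then sum a'_i = 17 - 5 = 12.
Stars and bars: C(12+5-1, 5-1) = C(16,4).

Final answer: C(16,4) = 1820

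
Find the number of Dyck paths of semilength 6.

Total monotonic paths to (6,6): C(12,6) = 924.
By the reflection principle, paths that go above the diagonal number C(12,7) = 792.
Valid Dyck paths: 924 - 792.
(These counts are the Catalan numbers.)

Final answer: C_{6} = 132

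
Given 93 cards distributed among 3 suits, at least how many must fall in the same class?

By pigeonhole with 93 objects and 3 categories: ceiling(93/3).

Final answer: 31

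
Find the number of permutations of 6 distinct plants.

The number of ways to arrange 6 distinct objects is 6!.

Final answer: 6! = 720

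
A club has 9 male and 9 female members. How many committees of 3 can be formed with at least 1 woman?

Sum over valid woman counts:
C(9,1)C(9,2) = 324
C(9,2)C(9,1) = 324
C(9,3)C(9,0) = 84
Total: 324 + 324 + 84.

Final answer: 732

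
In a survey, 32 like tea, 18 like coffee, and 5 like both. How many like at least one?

|A union B| = |A| + |B| - |A intersect B| = 32 + 18 - 5.

Final answer: 45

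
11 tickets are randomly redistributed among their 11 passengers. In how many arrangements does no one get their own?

D(n) = (n-1)(D(n-1) + D(n-2)), D(0)=1, D(1)=0.
D(2) = 1 x (0 + 1) = 1
D(3) = 2 x (1 + 0) = 2
D(4) = 3 x (2 + 1) = 9
D(5) = 4 x (9 + 2) = 44
D(6) = 5 x (44 + 9) = 265
D(7) = 6 x (265 + 44) = 1854
D(8) = 7 x (1854 + 265) = 14833
D(9) = 8 x (14833 + 1854) = 133496
D(10) = 9 x (133496 + 14833) = 1334961
D(11) = 10 x (D(10) + D(9)) = 10 x (1334961 + 133496)

Final answer: D(11) = 14684570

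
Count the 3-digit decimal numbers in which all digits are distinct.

First digit: 9 (not 0). Second: 9 (not first). Third: 8, etc.
Total: 9 x 9 x 8.

Final answer: 648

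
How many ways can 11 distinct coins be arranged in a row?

The number of ways to arrange 11 distinct objects is 11!.

Final answer: 11! = 39916800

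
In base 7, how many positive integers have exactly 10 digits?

Leading digit: 6 options (nonzero). Other 9 digit(s): 7 options each.
Total: 6 x 7^9.

Final answer: 242121642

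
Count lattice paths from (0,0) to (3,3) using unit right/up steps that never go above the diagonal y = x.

Total monotonic paths to (3,3): C(6,3) = 20.
Reflecting each bad path at its first crossing gives a bijection with paths to (2,4): C(6,4) = 15.
Valid Dyck paths: 20 - 15.
(This is the Catalan number C_{3}.)

Final answer: C_{3} = 5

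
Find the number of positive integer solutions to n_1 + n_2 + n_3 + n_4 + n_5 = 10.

Substitute n'_i = n_i - 1 (so n'_i >= 0). Then sum n'_i = 10 - 5 = 5.
Stars and bars: C(5+5-1, 5-1) = C(9,4).

Final answer: C(9,4) = 126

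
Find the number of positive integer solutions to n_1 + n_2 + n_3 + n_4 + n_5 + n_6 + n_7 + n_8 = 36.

Substitute n'_i = n_i - 1 (so n'_i >= 0). Then sum n'_i = 36 - 8 = 28.
Stars and bars: C(28+8-1, 8-1) = C(35,7).

Final answer: C(35,7) = 6724520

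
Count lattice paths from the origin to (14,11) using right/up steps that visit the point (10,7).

Paths (0,0)->(10,7): C(17,7) = 19448.
Paths (10,7)->(14,11): C(8,4) = 70.
By multiplication principle: 19448 x 70.

Final answer: 1361360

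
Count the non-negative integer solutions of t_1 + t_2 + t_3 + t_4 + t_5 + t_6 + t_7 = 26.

Stars and bars with 26 stars and 6 bars:
C(26+7-1, 7-1) = C(32,6).

Final answer: C(32,6) = 906192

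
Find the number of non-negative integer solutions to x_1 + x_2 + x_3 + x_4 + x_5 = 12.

Stars and bars with 12 stars and 4 bars:
C(12+5-1, 5-1) = C(16,4).

Final answer: C(16,4) = 1820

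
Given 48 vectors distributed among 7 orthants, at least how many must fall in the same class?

By pigeonhole with 48 objects and 7 categories: ceiling(48/7).

Final answer: 7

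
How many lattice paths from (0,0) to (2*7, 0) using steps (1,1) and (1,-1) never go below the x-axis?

Total monotonic paths to (7,7): C(14,7) = 3432.
Paths that cross above y=x (reflection bijection): C(14,8) = 3003.
Valid Dyck paths: 3432 - 3003.
(Equivalently, C_{7} = C(14,7)/8 = 3432/8.)

Final answer: C_{7} = 429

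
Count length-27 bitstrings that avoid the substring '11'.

Let a(n) count valid strings. If the last bit is 0 the prefix is any valid string of length n-1; if it is 1 the string must end in 01 with a valid prefix of length n-2. So a(n) = a(n-1) + a(n-2), a(1)=2, a(2)=3.
Building up term by term: a(1)=2, a(2)=3, a(3)=5, a(4)=8, a(5)=13, a(6)=21, a(7)=34, a(8)=55, a(9)=89, a(10)=144, a(11)=233, a(12)=377, a(13)=610, a(14)=987, a(15)=1597, a(16)=2584, a(17)=4181, a(18)=6765, a(19)=10946, a(20)=17711, a(21)=28657, a(22)=46368, a(23)=75025, a(24)=121393, a(25)=196418, a(26)=317811, a(27)=514229.

Final answer: 514229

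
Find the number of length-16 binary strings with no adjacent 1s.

Classify by the final bit: ...0 gives a(n-1) strings, ...01 gives a(n-2) strings. Thus a(n) = a(n-1) + a(n-2) with a(1)=2, a(2)=3.
Building up term by term: a(1)=2, a(2)=3, a(3)=5, a(4)=8, a(5)=13, a(6)=21, a(7)=34, a(8)=55, a(9)=89, a(10)=144, a(11)=233, a(12)=377, a(13)=610, a(14)=987, a(15)=1597, a(16)=2584.

Final answer: 2584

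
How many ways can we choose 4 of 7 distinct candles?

C(7,4) = 7!/(4! x (7-4)!).

Final answer: C(7,4) = 35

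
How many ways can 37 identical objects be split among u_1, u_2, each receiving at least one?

Substitute u'_i = u_i - 1 (so u'_i >= 0). Then sum u'_i = 37 - 2 = 35.
Stars and bars: C(35+2-1, 2-1) = C(36,1).

Final answer: C(36,1) = 36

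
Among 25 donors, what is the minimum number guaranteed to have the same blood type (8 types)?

There are 8 possible values for blood type (8 types). With 25 donors and 8 categories, by pigeonhole: ceiling(25/8).

Final answer: 4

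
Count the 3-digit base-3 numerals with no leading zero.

Leading digit: 2 options (nonzero). Other 2 digit(s): 3 options each.
Total: 2 x 3^2.

Final answer: 18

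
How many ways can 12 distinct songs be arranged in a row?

The number of ways to arrange 12 distinct objects is 12!.

Final answer: 12! = 479001600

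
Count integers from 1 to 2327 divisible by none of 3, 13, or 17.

|div by 3|=775, |div by 13|=179, |div by 17|=136.
|div by 3&13|=59, |div by 3&17|=45, |div by 13&17|=10, |div by all|=3.
By inclusion-exclusion, divisible by at least one: 775+179+136-59-45-10+3 = 979.
Not divisible by any: 2327 - 979.

Final answer: 1348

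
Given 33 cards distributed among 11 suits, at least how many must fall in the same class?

By pigeonhole with 33 objects and 11 categories: ceiling(33/11).

Final answer: 3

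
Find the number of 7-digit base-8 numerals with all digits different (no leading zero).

First digit: 7 (nonzero). Second: 7 (not first). Third: 6, etc.
Total: 7 x 7 x 6 x 5 x 4 x 3 x 2.

Final answer: 35280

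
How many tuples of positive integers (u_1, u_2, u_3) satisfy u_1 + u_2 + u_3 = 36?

Substitute u'_i = u_i - 1 (so u'_i >= 0). Then sum u'_i = 36 - 3 = 33.
Stars and bars: C(33+3-1, 3-1) = C(35,2).

Final answer: C(35,2) = 595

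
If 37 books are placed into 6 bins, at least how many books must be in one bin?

By the pigeonhole principle: ceiling(37/6).

Final answer: 7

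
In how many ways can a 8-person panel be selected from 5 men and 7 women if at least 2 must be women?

Sum over valid woman counts:
C(7,3)C(5,5) = 35
C(7,4)C(5,4) = 175
C(7,5)C(5,3) = 210
C(7,6)C(5,2) = 70
C(7,7)C(5,1) = 5
Total: 35 + 175 + 210 + 70 + 5.

Final answer: 495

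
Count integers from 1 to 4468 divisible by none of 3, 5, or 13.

|div by 3|=1489, |div by 5|=893, |div by 13|=343.
|div by 3&5|=297, |div by 3&13|=114, |div by 5&13|=68, |div by all|=22.
By inclusion-exclusion, divisible by at least one: 1489+893+343-297-114-68+22 = 2268.
Not divisible by any: 4468 - 2268.

Final answer: 2200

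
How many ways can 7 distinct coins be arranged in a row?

The number of ways to arrange 7 distinct objects is 7!.

Final answer: 7! = 5040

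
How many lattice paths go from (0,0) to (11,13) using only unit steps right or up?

Each path has 11 right steps and 13 up steps in some order (24 steps total).
Choose which 13 of the 24 steps are up: C(24,13).

Final answer: C(24,13) = 2496144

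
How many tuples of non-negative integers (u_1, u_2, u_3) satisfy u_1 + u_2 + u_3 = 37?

Stars and bars with 37 stars and 2 bars:
C(37+3-1, 3-1) = C(39,2).

Final answer: C(39,2) = 741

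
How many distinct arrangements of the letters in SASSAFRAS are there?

Letters (A:3, F:1, R:1, S:4). Total letters: 9.
Permutations = 9!/(4! x 3!).

Final answer: 2520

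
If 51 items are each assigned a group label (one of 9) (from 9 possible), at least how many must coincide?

There are 9 possible values for group label (one of 9). With 51 items and 9 categories, by pigeonhole: ceiling(51/9).

Final answer: 6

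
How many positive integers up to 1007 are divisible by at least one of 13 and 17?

Multiples of 13: 77. Multiples of 17: 59. Of both (lcm=221): 4.
By inclusion-exclusion: 77 + 59 - 4.

Final answer: 132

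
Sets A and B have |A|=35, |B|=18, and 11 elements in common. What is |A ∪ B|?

|A union B| = |A| + |B| - |A intersect B| = 35 + 18 - 11.

Final answer: 42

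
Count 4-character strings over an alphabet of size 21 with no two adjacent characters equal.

First character: 21 choices. Each subsequent: 20 choices (must differ from the previous one).
Total: 21 x 20^3.

Final answer: 21 x 20^{3} = 168000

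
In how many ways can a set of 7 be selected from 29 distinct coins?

C(29,7) = 29!/(7! x 22!).

Final answer: \binom{29}{7} = 1560780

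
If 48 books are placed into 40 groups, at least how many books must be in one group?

By the pigeonhole principle: ceiling(48/40).

Final answer: 2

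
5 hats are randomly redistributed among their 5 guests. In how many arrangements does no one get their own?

Use the recurrence D(n) = (n-1)(D(n-1) + D(n-2)) with D(0)=1, D(1)=0.
D(2) = 1 x (0 + 1) = 1
D(3) = 2 x (1 + 0) = 2
D(4) = 3 x (2 + 1) = 9
D(5) = 4 x (D(4) + D(3)) = 4 x (9 + 2)

Final answer: D(5) = 44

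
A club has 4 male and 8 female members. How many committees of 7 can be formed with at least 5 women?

Sum over valid woman counts:
C(8,5)C(4,2) = 336
C(8,6)C(4,1) = 112
C(8,7)C(4,0) = 8
Total: 336 + 112 + 8.

Final answer: 456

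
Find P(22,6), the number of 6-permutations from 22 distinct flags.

P(22,6) = 22!/(22-6)! = 22!/16!.

Final answer: P(22,6) = 53721360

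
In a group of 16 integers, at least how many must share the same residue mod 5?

There are 5 possible values for residue mod 5. With 16 integers and 5 categories, by pigeonhole: ceiling(16/5).

Final answer: 4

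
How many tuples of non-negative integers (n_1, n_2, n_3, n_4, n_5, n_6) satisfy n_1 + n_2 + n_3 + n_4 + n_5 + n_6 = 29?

Stars and bars with 29 stars and 5 bars:
C(29+6-1, 6-1) = C(34,5).

Final answer: C(34,5) = 278256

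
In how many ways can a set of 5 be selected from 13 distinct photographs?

C(13,5) = 13!/(5! x (13-5)!).

Final answer: C(13,5) = 1287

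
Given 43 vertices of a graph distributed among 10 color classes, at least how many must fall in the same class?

By pigeonhole with 43 objects and 10 categories: ceiling(43/10).

Final answer: 5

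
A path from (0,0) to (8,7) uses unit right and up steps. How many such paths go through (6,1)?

Paths (0,0)->(6,1): C(7,1) = 7.
Paths (6,1)->(8,7): C(8,6) = 28.
By multiplication principle: 7 x 28.

Final answer: 196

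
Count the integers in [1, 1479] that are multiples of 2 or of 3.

Multiples of 2: 739. Multiples of 3: 493. Of both (lcm=6): 246.
By inclusion-exclusion: 739 + 493 - 246.

Final answer: 986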